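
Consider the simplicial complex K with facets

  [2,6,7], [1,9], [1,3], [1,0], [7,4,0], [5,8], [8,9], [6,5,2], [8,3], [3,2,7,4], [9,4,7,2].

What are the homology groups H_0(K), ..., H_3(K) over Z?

We work with the vertex ordering 0 < 1 < 2 < 3 < 4 < 5 < 6 < 7 < 8 < 9. The simplices of K, each written with vertices in increasing order, are:

  0-simplices (10): [0], [1], [2], [3], [4], [5], [6], [7], [8], [9]
  1-simplices (21): [0,1], [0,4], [0,7], [1,3], [1,9], [2,3], [2,4], [2,5], [2,6], [2,7], [2,9], [3,4], [3,7], [3,8], [4,7], [4,9], [5,6], [5,8], [6,7], [7,9], [8,9]
  2-simplices (10): [0,4,7], [2,3,4], [2,3,7], [2,4,7], [2,4,9], [2,5,6], [2,6,7], [2,7,9], [3,4,7], [4,7,9]
  3-simplices (2): [2,3,4,7], [2,4,7,9]

so the chain groups are C_0 ≅ Z^10, C_1 ≅ Z^21, C_2 ≅ Z^10, C_3 ≅ Z^2.

Boundary ∂_1: C_1 → C_0 is given by ∂[p,q] = [q] − [p]. For instance
  ∂[2,7] = [7] − [2].
The resulting 10×21 matrix has rank 9, and its Smith normal form has invariant factors (1,1,1,1,1,1,1,1,1).

Boundary ∂_2: C_2 → C_1 acts by ∂[p,q,r] = [q,r] − [p,r] + [p,q]. For instance
  ∂[0,4,7] = [4,7] − [0,7] + [0,4],
  ∂[2,6,7] = [6,7] − [2,7] + [2,6].
This gives a 21×10 integer matrix of rank 8; reducing to Smith normal form yields diagonal entries (1,1,1,1,1,1,1,1).

∂_3: C_3 → C_2 sends each 3-simplex σ to the alternating sum Σ_i (−1)^i (σ with its i-th vertex removed). For instance
  ∂[2,3,4,7] = [3,4,7] − [2,4,7] + [2,3,7] − [2,3,4],
  ∂[2,4,7,9] = [4,7,9] − [2,7,9] + [2,4,9] − [2,4,7].
This gives a 10×2 integer matrix of rank 2; reducing to Smith normal form yields diagonal entries (1,1).

From H_k ≅ ker(∂_k) / im(∂_{k+1}) we obtain:

  H_0: rank C_0 − rank ∂_1 = 10 − 9 = 1, and the invariant factors of ∂_1 are all 1, so H_0 ≅ Z.
  H_1: rank ker ∂_1 − rank ∂_2 = (21 − 9) − 8 = 4, and the invariant factors of ∂_2 are all 1, so H_1 ≅ Z^4.
  H_2: rank ker ∂_2 − rank ∂_3 = (10 − 8) − 2 = 0, and the invariant factors of ∂_3 are all 1, so H_2 ≅ 0.
  H_3: rank ker ∂_3 − rank ∂_4 = (2 − 2) − 0 = 0, and there is no ∂_4, so H_3 ≅ 0.

As a check, the Euler characteristic is 10 − 21 + 10 − 2 = -3, which agrees with 1 − 4 + 0 − 0 = -3.

H_0 = Z,  H_1 = Z^4,  H_2 = 0,  H_3 = 0.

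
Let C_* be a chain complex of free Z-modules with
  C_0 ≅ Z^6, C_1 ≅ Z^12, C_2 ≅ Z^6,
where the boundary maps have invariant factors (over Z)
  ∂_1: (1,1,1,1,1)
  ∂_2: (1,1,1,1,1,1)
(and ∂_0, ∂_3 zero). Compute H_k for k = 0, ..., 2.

H_0: b_0 = 6 − 0 − 5 = 1; torsion from ∂_1 factors > 1: none. So H_0 ≅ Z.
H_1: b_1 = 12 − 5 − 6 = 1; torsion from ∂_2 factors > 1: none. So H_1 ≅ Z.
H_2: b_2 = 6 − 6 − 0 = 0; torsion from ∂_3 factors > 1: none. So H_2 ≅ 0.

H_0 ≅ Z,  H_1 ≅ Z,  H_2 = 0.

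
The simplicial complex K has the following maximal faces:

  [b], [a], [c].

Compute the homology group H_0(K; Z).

H_0 = Z^3.

Order the vertices as a < b < c. Listing each simplex with vertices in this order, K has dimension 0 with simplices:

  0-simplices (3): a, b, c

so the chain groups are C_0 ≅ Z^3.

Now H_k = ker ∂_k / im ∂_{k+1}, so:

  H_0: rank C_0 − rank ∂_1 = 3 − 0 = 3, and there is no ∂_1, so H_0 ≅ Z^3.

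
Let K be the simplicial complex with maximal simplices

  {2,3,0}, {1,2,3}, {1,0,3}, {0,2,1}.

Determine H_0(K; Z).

Take the total order 0 < 1 < 2 < 3 on the vertex set. Then K (dimension 2) consists of the simplices:

  0-simplices (4): [0], [1], [2], [3]
  1-simplices (6): [0,1], [0,2], [0,3], [1,2], [1,3], [2,3]
  2-simplices (4): [0,1,2], [0,1,3], [0,2,3], [1,2,3]

Hence C_0 ≅ Z^4, C_1 ≅ Z^6, C_2 ≅ Z^4.

Boundary ∂_1: C_1 → C_0 sends each edge [p,q] (with p < q) to q − p. For instance
  ∂[0,2] = [2] − [0].
The resulting 4×6 matrix has rank 3, and its Smith normal form has invariant factors (1,1,1).

The boundary map ∂_2: C_2 → C_1 acts by ∂[p,q,r] = [q,r] − [p,r] + [p,q]. For instance
  ∂[0,2,3] = [2,3] − [0,3] + [0,2],
  ∂[0,1,3] = [1,3] − [0,3] + [0,1].
The resulting 6×4 matrix has rank 3, and its Smith normal form has invariant factors (1,1,1).

Now H_k = ker ∂_k / im ∂_{k+1}, so:

  H_0: rank C_0 − rank ∂_1 = 4 − 3 = 1, and the invariant factors of ∂_1 are all 1, so H_0 = Z.

H_0 = Z.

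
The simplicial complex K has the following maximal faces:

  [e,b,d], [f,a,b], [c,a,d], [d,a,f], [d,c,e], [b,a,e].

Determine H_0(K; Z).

H_0 ≅ Z.

Take the total order a < b < c < d < e < f on the vertex set. Then K (dimension 2) consists of the simplices:

  0-simplices (6): a, b, c, d, e, f
  1-simplices (12): ab, ac, ad, ae, af, bd, be, bf, cd, ce, de, df
  2-simplices (6): abe, abf, acd, adf, bde, cde

giving chain groups C_0 ≅ Z^6, C_1 ≅ Z^12, C_2 ≅ Z^6.

∂_1: C_1 → C_0 is given by ∂[p,q] = [q] − [p]. For instance
  ∂bf = f − b.
The resulting 6×12 matrix has rank 5, and its Smith normal form has invariant factors (1,1,1,1,1).

Boundary ∂_2: C_2 → C_1 acts by ∂[p,q,r] = [q,r] − [p,r] + [p,q]. For instance
  ∂abf = bf − af + ab,
  ∂cde = de − ce + cd.
This gives a 12×6 integer matrix of rank 6; reducing to Smith normal form yields diagonal entries (1,1,1,1,1,1).

From H_k ≅ ker(∂_k) / im(∂_{k+1}) we obtain:

  H_0: rank C_0 − rank ∂_1 = 6 − 5 = 1, and the invariant factors of ∂_1 are all 1, so H_0 = Z.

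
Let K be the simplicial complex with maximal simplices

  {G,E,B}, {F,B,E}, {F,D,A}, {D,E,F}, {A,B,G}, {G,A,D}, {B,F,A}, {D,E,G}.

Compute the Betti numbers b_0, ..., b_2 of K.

We work with the vertex ordering A < B < D < E < F < G. The simplices of K, each written with vertices in increasing order, are:

  0-simplices (6): A, B, D, E, F, G
  1-simplices (12): AB, AD, AF, AG, BE, BF, BG, DE, DF, DG, EF, EG
  2-simplices (8): ABF, ABG, ADF, ADG, BEF, BEG, DEF, DEG

so the chain groups are C_0 ≅ Z^6, C_1 ≅ Z^12, C_2 ≅ Z^8.

The boundary map ∂_1: C_1 → C_0 maps an edge to its endpoints' difference, ∂[p,q] = q − p. For instance
  ∂BF = F − B.
The 6×12 boundary matrix has rank 5 and Smith normal form diag(1,1,1,1,1).

The boundary map ∂_2: C_2 → C_1 acts by ∂[p,q,r] = [q,r] − [p,r] + [p,q]. For instance
  ∂DEG = EG − DG + DE,
  ∂BEF = EF − BF + BE.
The 12×8 boundary matrix has rank 7 and Smith normal form diag(1,1,1,1,1,1,1).

Now H_k = ker ∂_k / im ∂_{k+1}, so:

  H_0: rank C_0 − rank ∂_1 = 6 − 5 = 1, and the invariant factors of ∂_1 are all 1, so H_0 = Z.
  H_1: rank ker ∂_1 − rank ∂_2 = (12 − 5) − 7 = 0, and the invariant factors of ∂_2 are all 1, so H_1 = 0.
  H_2: rank ker ∂_2 − rank ∂_3 = (8 − 7) − 0 = 1, and there is no ∂_3, so H_2 = Z.

As a check, the Euler characteristic is 6 − 12 + 8 = 2, which agrees with 1 − 0 + 1 = 2.

Hence the Betti numbers are b_0 = 1, b_1 = 0, b_2 = 1.

b_0 = 1, b_1 = 0, b_2 = 1.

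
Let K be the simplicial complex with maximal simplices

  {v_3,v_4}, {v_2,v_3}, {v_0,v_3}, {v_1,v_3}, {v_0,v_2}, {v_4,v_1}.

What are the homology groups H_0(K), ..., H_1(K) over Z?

H_0 ≅ Z,  H_1 ≅ Z^2.

Take the total order v_0 < v_1 < v_2 < v_3 < v_4 on the vertex set. Then K (dimension 1) consists of the simplices:

  0-simplices (5): [v_0], [v_1], [v_2], [v_3], [v_4]
  1-simplices (6): [v_0,v_2], [v_0,v_3], [v_1,v_3], [v_1,v_4], [v_2,v_3], [v_3,v_4]

Hence C_0 ≅ Z^5, C_1 ≅ Z^6.

Boundary ∂_1: C_1 → C_0 sends each edge [p,q] (with p < q) to q − p. For instance
  ∂[v_1,v_4] = [v_4] − [v_1].
The resulting 5×6 matrix has rank 4, and its Smith normal form has invariant factors (1,1,1,1).

Reading off H_k = ker ∂_k / im ∂_{k+1}:

  H_0: rank C_0 − rank ∂_1 = 5 − 4 = 1, and the invariant factors of ∂_1 are all 1, so H_0 = Z.
  H_1: rank ker ∂_1 − rank ∂_2 = (6 − 4) − 0 = 2, and there is no ∂_2, so H_1 = Z^2.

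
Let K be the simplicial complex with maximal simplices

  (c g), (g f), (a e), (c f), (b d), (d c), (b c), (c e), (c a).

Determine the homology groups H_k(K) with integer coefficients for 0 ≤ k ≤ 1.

H_0 = Z,  H_1 = Z^3.

Order the vertices as a < b < c < d < e < f < g. Listing each simplex with vertices in this order, K has dimension 1 with simplices:

  0-simplices (7): a, b, c, d, e, f, g
  1-simplices (9): ac, ae, bc, bd, cd, ce, cf, cg, fg

giving chain groups C_0 ≅ Z^7, C_1 ≅ Z^9.

Boundary ∂_1: C_1 → C_0 maps an edge to its endpoints' difference, ∂[p,q] = q − p. For instance
  ∂ae = e − a.
This gives a 7×9 integer matrix of rank 6; reducing to Smith normal form yields diagonal entries (1,1,1,1,1,1).

From H_k ≅ ker(∂_k) / im(∂_{k+1}) we obtain:

  H_0: rank C_0 − rank ∂_1 = 7 − 6 = 1, and the invariant factors of ∂_1 are all 1, so H_0 ≅ Z.
  H_1: rank ker ∂_1 − rank ∂_2 = (9 − 6) − 0 = 3, and there is no ∂_2, so H_1 ≅ Z^3.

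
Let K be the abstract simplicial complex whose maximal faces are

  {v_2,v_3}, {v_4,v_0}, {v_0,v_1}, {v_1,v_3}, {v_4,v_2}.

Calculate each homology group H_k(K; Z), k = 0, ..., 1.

Take the total order v_0 < v_1 < v_2 < v_3 < v_4 on the vertex set. Then K (dimension 1) consists of the simplices:

  0-simplices (5): [v_0], [v_1], [v_2], [v_3], [v_4]
  1-simplices (5): [v_0,v_1], [v_0,v_4], [v_1,v_3], [v_2,v_3], [v_2,v_4]

Hence C_0 ≅ Z^5, C_1 ≅ Z^5.

The boundary map ∂_1: C_1 → C_0 is given by ∂[p,q] = [q] − [p].
The 5×5 boundary matrix has rank 4 and Smith normal form diag(1,1,1,1).

From H_k ≅ ker(∂_k) / im(∂_{k+1}) we obtain:

  H_0: rank C_0 − rank ∂_1 = 5 − 4 = 1, and the invariant factors of ∂_1 are all 1, so H_0 ≅ Z.
  H_1: rank ker ∂_1 − rank ∂_2 = (5 − 4) − 0 = 1, and there is no ∂_2, so H_1 ≅ Z.

(K is a triangulation of the circle S^1.)

H_0 ≅ Z,  H_1 ≅ Z.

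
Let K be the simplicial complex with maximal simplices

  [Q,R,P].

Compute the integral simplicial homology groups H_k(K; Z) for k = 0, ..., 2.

H_0 ≅ Z,  H_1 = 0,  H_2 = 0.

K has 3 vertices, 3 edges, 1 triangle.
rank ∂_0 = 0, rank ∂_1 = 2 ⇒ b_0 = 3 − 0 − 2 = 1; all invariant factors of ∂_1 are 1 so no torsion. So H_0 ≅ Z.
rank ∂_1 = 2, rank ∂_2 = 1 ⇒ b_1 = 3 − 2 − 1 = 0; all invariant factors of ∂_2 are 1 so no torsion. So H_1 ≅ 0.
rank ∂_2 = 1, rank ∂_3 = 0 ⇒ b_2 = 1 − 1 − 0 = 0. So H_2 ≅ 0.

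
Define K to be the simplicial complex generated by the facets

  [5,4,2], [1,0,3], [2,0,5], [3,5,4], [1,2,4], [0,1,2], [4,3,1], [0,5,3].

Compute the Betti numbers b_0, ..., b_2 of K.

b_0 = 1, b_1 = 0, b_2 = 1.

Order the vertices as 0 < 1 < 2 < 3 < 4 < 5. Listing each simplex with vertices in this order, K has dimension 2 with simplices:

  0-simplices (6): [0], [1], [2], [3], [4], [5]
  1-simplices (12): [0,1], [0,2], [0,3], [0,5], [1,2], [1,3], [1,4], [2,4], [2,5], [3,4], [3,5], [4,5]
  2-simplices (8): [0,1,2], [0,1,3], [0,2,5], [0,3,5], [1,2,4], [1,3,4], [2,4,5], [3,4,5]

so the chain groups are C_0 ≅ Z^6, C_1 ≅ Z^12, C_2 ≅ Z^8.

∂_1: C_1 → C_0 is given by ∂[p,q] = [q] − [p]. For instance
  ∂[3,5] = [5] − [3].
The resulting 6×12 matrix has rank 5, and its Smith normal form has invariant factors (1,1,1,1,1).

∂_2: C_2 → C_1 maps a triangle to the signed sum of its edges. For instance
  ∂[3,4,5] = [4,5] − [3,5] + [3,4],
  ∂[2,4,5] = [4,5] − [2,5] + [2,4].
As a 12×8 matrix over Z this has rank 7, with invariant factors (1,1,1,1,1,1,1).

Computing H_k = (kernel of ∂_k) / (image of ∂_{k+1}):

  H_0: rank C_0 − rank ∂_1 = 6 − 5 = 1, and the invariant factors of ∂_1 are all 1, so H_0 ≅ Z.
  H_1: rank ker ∂_1 − rank ∂_2 = (12 − 5) − 7 = 0, and the invariant factors of ∂_2 are all 1, so H_1 ≅ 0.
  H_2: rank ker ∂_2 − rank ∂_3 = (8 − 7) − 0 = 1, and there is no ∂_3, so H_2 ≅ Z.

(K is a triangulation of the 2-sphere S^2.)

Hence the Betti numbers are b_0 = 1, b_1 = 0, b_2 = 1.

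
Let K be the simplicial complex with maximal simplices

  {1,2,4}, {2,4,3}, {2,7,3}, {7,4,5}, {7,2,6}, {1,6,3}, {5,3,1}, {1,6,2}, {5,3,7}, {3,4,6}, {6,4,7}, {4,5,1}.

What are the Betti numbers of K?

Order the vertices as 1 < 2 < 3 < 4 < 5 < 6 < 7. Listing each simplex with vertices in this order, K has dimension 2 with simplices:

  0-simplices (7): [1], [2], [3], [4], [5], [6], [7]
  1-simplices (18): [1,2], [1,3], [1,4], [1,5], [1,6], [2,3], [2,4], [2,6], [2,7], [3,4], [3,5], [3,6], [3,7], [4,5], [4,6], [4,7], [5,7], [6,7]
  2-simplices (12): [1,2,4], [1,2,6], [1,3,5], [1,3,6], [1,4,5], [2,3,4], [2,3,7], [2,6,7], [3,4,6], [3,5,7], [4,5,7], [4,6,7]

Hence C_0 ≅ Z^7, C_1 ≅ Z^18, C_2 ≅ Z^12.

The boundary map ∂_1: C_1 → C_0 sends each edge [p,q] (with p < q) to q − p. For instance
  ∂[4,6] = [6] − [4].
The 7×18 boundary matrix has rank 6 and Smith normal form diag(1,1,1,1,1,1).

∂_2: C_2 → C_1 sends each 2-simplex [p,q,r] to [q,r] − [p,r] + [p,q]. For instance
  ∂[2,3,7] = [3,7] − [2,7] + [2,3],
  ∂[2,3,4] = [3,4] − [2,4] + [2,3].
As a 18×12 matrix over Z this has rank 12, with invariant factors (1,1,1,1,1,1,1,1,1,1,1,2).

From H_k ≅ ker(∂_k) / im(∂_{k+1}) we obtain:

  H_0: rank C_0 − rank ∂_1 = 7 − 6 = 1, and the invariant factors of ∂_1 are all 1, so H_0 = Z.
  H_1: rank ker ∂_1 − rank ∂_2 = (18 − 6) − 12 = 0, and ∂_2 has invariant factor 2 > 1, so H_1 = Z/2.
  H_2: rank ker ∂_2 − rank ∂_3 = (12 − 12) − 0 = 0, and there is no ∂_3, so H_2 = 0.

Hence the Betti numbers are b_0 = 1, b_1 = 0, b_2 = 0.

b_0 = 1, b_1 = 0, b_2 = 0.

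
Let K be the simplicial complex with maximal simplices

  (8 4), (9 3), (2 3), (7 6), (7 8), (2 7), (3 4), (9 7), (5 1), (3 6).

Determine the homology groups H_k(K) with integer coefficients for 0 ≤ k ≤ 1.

We work with the vertex ordering 1 < 2 < 3 < 4 < 5 < 6 < 7 < 8 < 9. The simplices of K, each written with vertices in increasing order, are:

  0-simplices (9): [1], [2], [3], [4], [5], [6], [7], [8], [9]
  1-simplices (10): [1,5], [2,3], [2,7], [3,4], [3,6], [3,9], [4,8], [6,7], [7,8], [7,9]

giving chain groups C_0 ≅ Z^9, C_1 ≅ Z^10.

The boundary map ∂_1: C_1 → C_0 is given by ∂[p,q] = [q] − [p]. For instance
  ∂[1,5] = [5] − [1].
The resulting 9×10 matrix has rank 7, and its Smith normal form has invariant factors (1,1,1,1,1,1,1).

Reading off H_k = ker ∂_k / im ∂_{k+1}:

  H_0: rank C_0 − rank ∂_1 = 9 − 7 = 2, and the invariant factors of ∂_1 are all 1, so H_0 = Z^2.
  H_1: rank ker ∂_1 − rank ∂_2 = (10 − 7) − 0 = 3, and there is no ∂_2, so H_1 = Z^3.

H_0 ≅ Z^2,  H_1 ≅ Z^3.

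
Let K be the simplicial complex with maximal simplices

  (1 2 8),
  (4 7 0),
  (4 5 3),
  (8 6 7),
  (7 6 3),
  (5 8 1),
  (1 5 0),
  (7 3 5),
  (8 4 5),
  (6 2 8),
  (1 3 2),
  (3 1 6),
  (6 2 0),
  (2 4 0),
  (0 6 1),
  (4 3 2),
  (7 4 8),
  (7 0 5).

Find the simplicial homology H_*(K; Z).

H_0 ≅ Z,  H_1 ≅ Z ⊕ Z/2Z,  H_2 = 0.

Fix the vertex order 0 < 1 < 2 < 3 < 4 < 5 < 6 < 7 < 8 and write every simplex with vertices in increasing order. Then dim K = 2 and the simplices of K are:

  0-simplices (9): [0], [1], [2], [3], [4], [5], [6], [7], [8]
  1-simplices (27): (27 of them)
  2-simplices (18): [0,1,5], [0,1,6], [0,2,4], [0,2,6], [0,4,7], [0,5,7], [1,2,3], [1,2,8], [1,3,6], [1,5,8], [2,3,4], [2,6,8], [3,4,5], [3,5,7], [3,6,7], [4,5,8], [4,7,8], [6,7,8]

giving chain groups C_0 ≅ Z^9, C_1 ≅ Z^27, C_2 ≅ Z^18.

The boundary map ∂_1: C_1 → C_0 maps an edge to its endpoints' difference, ∂[p,q] = q − p. For instance
  ∂[1,6] = [6] − [1].
As a 9×27 matrix over Z this has rank 8, with invariant factors (1,1,1,1,1,1,1,1).

∂_2: C_2 → C_1 maps a triangle to the signed sum of its edges. For instance
  ∂[3,6,7] = [6,7] − [3,7] + [3,6],
  ∂[0,1,6] = [1,6] − [0,6] + [0,1].
This gives a 27×18 integer matrix of rank 18; reducing to Smith normal form yields diagonal entries (1,1,1,1,1,1,1,1,1,1,1,1,1,1,1,1,1,2).

Computing H_k = (kernel of ∂_k) / (image of ∂_{k+1}):

  H_0: rank C_0 − rank ∂_1 = 9 − 8 = 1, and the invariant factors of ∂_1 are all 1, so H_0 = Z.
  H_1: rank ker ∂_1 − rank ∂_2 = (27 − 8) − 18 = 1, and ∂_2 has invariant factor 2 > 1, so H_1 = Z ⊕ Z/2Z.
  H_2: rank ker ∂_2 − rank ∂_3 = (18 − 18) − 0 = 0, and there is no ∂_3, so H_2 = 0.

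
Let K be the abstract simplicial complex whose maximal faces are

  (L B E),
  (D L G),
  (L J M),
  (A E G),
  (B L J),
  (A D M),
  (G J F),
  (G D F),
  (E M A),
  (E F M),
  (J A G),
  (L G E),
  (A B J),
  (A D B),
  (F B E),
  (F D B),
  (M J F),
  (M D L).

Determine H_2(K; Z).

Take the total order A < B < D < E < F < G < J < L < M on the vertex set. Then K (dimension 2) consists of the simplices:

  0-simplices (9): A, B, D, E, F, G, J, L, M
  1-simplices (27): AB, AD, AE, AG, AJ, AM, BD, BE, BF, BJ, BL, DF, DG, DL, DM, EF, EG, EL, EM, FG, FJ, FM, GJ, GL, JL, JM, LM
  2-simplices (18): ABD, ABJ, ADM, AEG, AEM, AGJ, BDF, BEF, BEL, BJL, DFG, DGL, DLM, EFM, EGL, FGJ, FJM, JLM

giving chain groups C_0 ≅ Z^9, C_1 ≅ Z^27, C_2 ≅ Z^18.

Boundary ∂_1: C_1 → C_0 maps an edge to its endpoints' difference, ∂[p,q] = q − p.
The 9×27 boundary matrix has rank 8 and Smith normal form diag(1,1,1,1,1,1,1,1).

∂_2: C_2 → C_1 acts by ∂[p,q,r] = [q,r] − [p,r] + [p,q]. For instance
  ∂DFG = FG − DG + DF,
  ∂EGL = GL − EL + EG.
As a 27×18 matrix over Z this has rank 17, with invariant factors (1,1,1,1,1,1,1,1,1,1,1,1,1,1,1,1,1).

Computing H_k = (kernel of ∂_k) / (image of ∂_{k+1}):

  H_2: rank ker ∂_2 − rank ∂_3 = (18 − 17) − 0 = 1, and there is no ∂_3, so H_2 ≅ Z.

H_2 ≅ Z.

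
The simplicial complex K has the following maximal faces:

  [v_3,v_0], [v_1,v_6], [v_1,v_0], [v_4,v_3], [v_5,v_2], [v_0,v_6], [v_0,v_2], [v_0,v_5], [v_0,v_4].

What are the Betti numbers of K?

b_0 = 1, b_1 = 3.

Take the total order v_0 < v_1 < v_2 < v_3 < v_4 < v_5 < v_6 on the vertex set. Then K (dimension 1) consists of the simplices:

  0-simplices (7): [v_0], [v_1], [v_2], [v_3], [v_4], [v_5], [v_6]
  1-simplices (9): [v_0,v_1], [v_0,v_2], [v_0,v_3], [v_0,v_4], [v_0,v_5], [v_0,v_6], [v_1,v_6], [v_2,v_5], [v_3,v_4]

giving chain groups C_0 ≅ Z^7, C_1 ≅ Z^9.

∂_1: C_1 → C_0 maps an edge to its endpoints' difference, ∂[p,q] = q − p. For instance
  ∂[v_0,v_2] = [v_2] − [v_0].
The 7×9 boundary matrix has rank 6 and Smith normal form diag(1,1,1,1,1,1).

Computing H_k = (kernel of ∂_k) / (image of ∂_{k+1}):

  H_0: rank C_0 − rank ∂_1 = 7 − 6 = 1, and the invariant factors of ∂_1 are all 1, so H_0 = Z.
  H_1: rank ker ∂_1 − rank ∂_2 = (9 − 6) − 0 = 3, and there is no ∂_2, so H_1 = Z^3.

As a check, the Euler characteristic is 7 − 9 = -2, which agrees with 1 − 3 = -2.
(K is a triangulation of a wedge of 3 circles.)

Hence the Betti numbers are b_0 = 1, b_1 = 3.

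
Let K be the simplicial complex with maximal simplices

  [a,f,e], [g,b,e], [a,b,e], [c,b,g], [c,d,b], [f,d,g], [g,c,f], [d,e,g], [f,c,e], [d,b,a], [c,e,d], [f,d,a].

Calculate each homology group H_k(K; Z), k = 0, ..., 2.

H_0 = Z,  H_1 = Z/2Z,  H_2 = 0.

Take the total order a < b < c < d < e < f < g on the vertex set. Then K (dimension 2) consists of the simplices:

  0-simplices (7): a, b, c, d, e, f, g
  1-simplices (18): ab, ad, ae, af, bc, bd, be, bg, cd, ce, cf, cg, de, df, dg, ef, eg, fg
  2-simplices (12): abd, abe, adf, aef, bcd, bcg, beg, cde, cef, cfg, deg, dfg

giving chain groups C_0 ≅ Z^7, C_1 ≅ Z^18, C_2 ≅ Z^12.

∂_1: C_1 → C_0 sends each edge [p,q] (with p < q) to q − p. For instance
  ∂bg = g − b.
The 7×18 boundary matrix has rank 6 and Smith normal form diag(1,1,1,1,1,1).

The boundary map ∂_2: C_2 → C_1 acts by ∂[p,q,r] = [q,r] − [p,r] + [p,q]. For instance
  ∂bcd = cd − bd + bc,
  ∂abe = be − ae + ab.
The resulting 18×12 matrix has rank 12, and its Smith normal form has invariant factors (1,1,1,1,1,1,1,1,1,1,1,2).

From H_k ≅ ker(∂_k) / im(∂_{k+1}) we obtain:

  H_0: rank C_0 − rank ∂_1 = 7 − 6 = 1, and the invariant factors of ∂_1 are all 1, so H_0 ≅ Z.
  H_1: rank ker ∂_1 − rank ∂_2 = (18 − 6) − 12 = 0, and ∂_2 has invariant factor 2 > 1, so H_1 ≅ Z/2Z.
  H_2: rank ker ∂_2 − rank ∂_3 = (12 − 12) − 0 = 0, and there is no ∂_3, so H_2 ≅ 0.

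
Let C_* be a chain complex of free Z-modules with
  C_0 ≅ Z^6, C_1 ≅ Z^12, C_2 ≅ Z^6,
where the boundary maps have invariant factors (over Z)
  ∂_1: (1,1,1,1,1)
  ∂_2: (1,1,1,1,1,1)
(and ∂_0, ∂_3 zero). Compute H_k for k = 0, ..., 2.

H_0 ≅ Z,  H_1 ≅ Z,  H_2 = 0.

H_0: b_0 = 6 − 0 − 5 = 1; torsion from ∂_1 factors > 1: none. So H_0 ≅ Z.
H_1: b_1 = 12 − 5 − 6 = 1; torsion from ∂_2 factors > 1: none. So H_1 ≅ Z.
H_2: b_2 = 6 − 6 − 0 = 0; torsion from ∂_3 factors > 1: none. So H_2 ≅ 0.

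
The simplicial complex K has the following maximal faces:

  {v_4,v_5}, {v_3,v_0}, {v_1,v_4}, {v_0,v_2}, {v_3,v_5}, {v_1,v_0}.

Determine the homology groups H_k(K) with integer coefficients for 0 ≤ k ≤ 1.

K has 6 vertices, 6 edges.
rank ∂_0 = 0, rank ∂_1 = 5 ⇒ b_0 = 6 − 0 − 5 = 1; all invariant factors of ∂_1 are 1 so no torsion. So H_0 = Z.
rank ∂_1 = 5, rank ∂_2 = 0 ⇒ b_1 = 6 − 5 − 0 = 1. So H_1 = Z.

H_0 ≅ Z,  H_1 ≅ Z.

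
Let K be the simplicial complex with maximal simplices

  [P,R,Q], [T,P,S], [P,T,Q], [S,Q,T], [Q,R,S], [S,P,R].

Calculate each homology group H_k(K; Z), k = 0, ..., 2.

Take the total order P < Q < R < S < T on the vertex set. Then K (dimension 2) consists of the simplices:

  0-simplices (5): P, Q, R, S, T
  1-simplices (9): PQ, PR, PS, PT, QR, QS, QT, RS, ST
  2-simplices (6): PQR, PQT, PRS, PST, QRS, QST

giving chain groups C_0 ≅ Z^5, C_1 ≅ Z^9, C_2 ≅ Z^6.

The boundary map ∂_1: C_1 → C_0 is given by ∂[p,q] = [q] − [p].
As a 5×9 matrix over Z this has rank 4, with invariant factors (1,1,1,1).

Boundary ∂_2: C_2 → C_1 acts by ∂[p,q,r] = [q,r] − [p,r] + [p,q]. For instance
  ∂PST = ST − PT + PS,
  ∂QRS = RS − QS + QR.
As a 9×6 matrix over Z this has rank 5, with invariant factors (1,1,1,1,1).

Now H_k = ker ∂_k / im ∂_{k+1}, so:

  H_0: rank C_0 − rank ∂_1 = 5 − 4 = 1, and the invariant factors of ∂_1 are all 1, so H_0 ≅ Z.
  H_1: rank ker ∂_1 − rank ∂_2 = (9 − 4) − 5 = 0, and the invariant factors of ∂_2 are all 1, so H_1 ≅ 0.
  H_2: rank ker ∂_2 − rank ∂_3 = (6 − 5) − 0 = 1, and there is no ∂_3, so H_2 ≅ Z.

As a check, the Euler characteristic is 5 − 9 + 6 = 2, which agrees with 1 − 0 + 1 = 2.

H_0 ≅ Z,  H_1 = 0,  H_2 ≅ Z.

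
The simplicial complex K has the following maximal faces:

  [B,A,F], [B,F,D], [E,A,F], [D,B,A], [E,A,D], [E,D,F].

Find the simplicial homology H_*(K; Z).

H_0 ≅ Z,  H_1 = 0,  H_2 ≅ Z.

Order the vertices as A < B < D < E < F. Listing each simplex with vertices in this order, K has dimension 2 with simplices:

  0-simplices (5): A, B, D, E, F
  1-simplices (9): AB, AD, AE, AF, BD, BF, DE, DF, EF
  2-simplices (6): ABD, ABF, ADE, AEF, BDF, DEF

Hence C_0 ≅ Z^5, C_1 ≅ Z^9, C_2 ≅ Z^6.

∂_1: C_1 → C_0 is given by ∂[p,q] = [q] − [p]. For instance
  ∂DE = E − D.
This gives a 5×9 integer matrix of rank 4; reducing to Smith normal form yields diagonal entries (1,1,1,1).

The boundary map ∂_2: C_2 → C_1 sends each 2-simplex [p,q,r] to [q,r] − [p,r] + [p,q]. For instance
  ∂ABD = BD − AD + AB,
  ∂ADE = DE − AE + AD.
The resulting 9×6 matrix has rank 5, and its Smith normal form has invariant factors (1,1,1,1,1).

Computing H_k = (kernel of ∂_k) / (image of ∂_{k+1}):

  H_0: rank C_0 − rank ∂_1 = 5 − 4 = 1, and the invariant factors of ∂_1 are all 1, so H_0 ≅ Z.
  H_1: rank ker ∂_1 − rank ∂_2 = (9 − 4) − 5 = 0, and the invariant factors of ∂_2 are all 1, so H_1 ≅ 0.
  H_2: rank ker ∂_2 − rank ∂_3 = (6 − 5) − 0 = 1, and there is no ∂_3, so H_2 ≅ Z.

As a check, the Euler characteristic is 5 − 9 + 6 = 2, which agrees with 1 − 0 + 1 = 2.
(K is a triangulation of the 2-sphere S^2.)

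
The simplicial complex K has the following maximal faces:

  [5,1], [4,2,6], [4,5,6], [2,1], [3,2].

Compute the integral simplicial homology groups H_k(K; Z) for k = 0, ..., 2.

H_0 = Z,  H_1 = Z,  H_2 = 0.

Fix the vertex order 1 < 2 < 3 < 4 < 5 < 6 and write every simplex with vertices in increasing order. Then dim K = 2 and the simplices of K are:

  0-simplices (6): [1], [2], [3], [4], [5], [6]
  1-simplices (8): [1,2], [1,5], [2,3], [2,4], [2,6], [4,5], [4,6], [5,6]
  2-simplices (2): [2,4,6], [4,5,6]

Hence C_0 ≅ Z^6, C_1 ≅ Z^8, C_2 ≅ Z^2.

∂_1: C_1 → C_0 maps an edge to its endpoints' difference, ∂[p,q] = q − p. For instance
  ∂[1,2] = [2] − [1].
The 6×8 boundary matrix has rank 5 and Smith normal form diag(1,1,1,1,1).

∂_2: C_2 → C_1 sends each 2-simplex [p,q,r] to [q,r] − [p,r] + [p,q]. For instance
  ∂[2,4,6] = [4,6] − [2,6] + [2,4],
  ∂[4,5,6] = [5,6] − [4,6] + [4,5].
The 8×2 boundary matrix has rank 2 and Smith normal form diag(1,1).

Now H_k = ker ∂_k / im ∂_{k+1}, so:

  H_0: rank C_0 − rank ∂_1 = 6 − 5 = 1, and the invariant factors of ∂_1 are all 1, so H_0 ≅ Z.
  H_1: rank ker ∂_1 − rank ∂_2 = (8 − 5) − 2 = 1, and the invariant factors of ∂_2 are all 1, so H_1 ≅ Z.
  H_2: rank ker ∂_2 − rank ∂_3 = (2 − 2) − 0 = 0, and there is no ∂_3, so H_2 ≅ 0.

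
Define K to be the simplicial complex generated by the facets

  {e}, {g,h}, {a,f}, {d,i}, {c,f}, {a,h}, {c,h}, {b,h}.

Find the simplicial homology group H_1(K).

Take the total order a < b < c < d < e < f < g < h < i on the vertex set. Then K (dimension 1) consists of the simplices:

  0-simplices (9): a, b, c, d, e, f, g, h, i
  1-simplices (7): af, ah, bh, cf, ch, di, gh

giving chain groups C_0 ≅ Z^9, C_1 ≅ Z^7.

The boundary map ∂_1: C_1 → C_0 sends each edge [p,q] (with p < q) to q − p.
As a 9×7 matrix over Z this has rank 6, with invariant factors (1,1,1,1,1,1).

Reading off H_k = ker ∂_k / im ∂_{k+1}:

  H_1: rank ker ∂_1 − rank ∂_2 = (7 − 6) − 0 = 1, and there is no ∂_2, so H_1 = Z.

H_1 = Z.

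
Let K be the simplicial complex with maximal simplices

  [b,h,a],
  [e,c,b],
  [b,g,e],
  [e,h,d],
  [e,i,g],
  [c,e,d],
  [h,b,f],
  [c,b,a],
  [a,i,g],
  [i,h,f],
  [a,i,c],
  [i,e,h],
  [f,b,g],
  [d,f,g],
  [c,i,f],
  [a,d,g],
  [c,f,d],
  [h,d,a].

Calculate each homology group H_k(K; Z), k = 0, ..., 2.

H_0 = Z,  H_1 = Z^2,  H_2 = Z.

Take the total order a < b < c < d < e < f < g < h < i on the vertex set. Then K (dimension 2) consists of the simplices:

  0-simplices (9): a, b, c, d, e, f, g, h, i
  1-simplices (27): ab, ac, ad, ag, ah, ai, bc, be, bf, bg, bh, cd, ce, cf, ci, de, df, dg, dh, eg, eh, ei, fg, fh, fi, gi, hi
  2-simplices (18): abc, abh, aci, adg, adh, agi, bce, beg, bfg, bfh, cde, cdf, cfi, deh, dfg, egi, ehi, fhi

Hence C_0 ≅ Z^9, C_1 ≅ Z^27, C_2 ≅ Z^18.

The boundary map ∂_1: C_1 → C_0 is given by ∂[p,q] = [q] − [p]. For instance
  ∂df = f − d.
The 9×27 boundary matrix has rank 8 and Smith normal form diag(1,1,1,1,1,1,1,1).

Boundary ∂_2: C_2 → C_1 maps a triangle to the signed sum of its edges. For instance
  ∂aci = ci − ai + ac,
  ∂agi = gi − ai + ag.
The 27×18 boundary matrix has rank 17 and Smith normal form diag(1,1,1,1,1,1,1,1,1,1,1,1,1,1,1,1,1).

Reading off H_k = ker ∂_k / im ∂_{k+1}:

  H_0: rank C_0 − rank ∂_1 = 9 − 8 = 1, and the invariant factors of ∂_1 are all 1, so H_0 = Z.
  H_1: rank ker ∂_1 − rank ∂_2 = (27 − 8) − 17 = 2, and the invariant factors of ∂_2 are all 1, so H_1 = Z^2.
  H_2: rank ker ∂_2 − rank ∂_3 = (18 − 17) − 0 = 1, and there is no ∂_3, so H_2 = Z.

As a check, the Euler characteristic is 9 − 27 + 18 = 0, which agrees with 1 − 2 + 1 = 0.
(K is a triangulation of the torus T^2.)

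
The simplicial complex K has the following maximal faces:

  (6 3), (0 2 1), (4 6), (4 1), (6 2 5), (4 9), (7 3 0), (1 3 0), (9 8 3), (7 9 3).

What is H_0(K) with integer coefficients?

H_0 ≅ Z.

Take the total order 0 < 1 < 2 < 3 < 4 < 5 < 6 < 7 < 8 < 9 on the vertex set. Then K (dimension 2) consists of the simplices:

  0-simplices (10): [0], [1], [2], [3], [4], [5], [6], [7], [8], [9]
  1-simplices (18): [0,1], [0,2], [0,3], [0,7], [1,2], [1,3], [1,4], [2,5], [2,6], [3,6], [3,7], [3,8], [3,9], [4,6], [4,9], [5,6], [7,9], [8,9]
  2-simplices (6): [0,1,2], [0,1,3], [0,3,7], [2,5,6], [3,7,9], [3,8,9]

so the chain groups are C_0 ≅ Z^10, C_1 ≅ Z^18, C_2 ≅ Z^6.

∂_1: C_1 → C_0 sends each edge [p,q] (with p < q) to q − p.
The 10×18 boundary matrix has rank 9 and Smith normal form diag(1,1,1,1,1,1,1,1,1).

Boundary ∂_2: C_2 → C_1 sends each 2-simplex [p,q,r] to [q,r] − [p,r] + [p,q]. For instance
  ∂[0,1,2] = [1,2] − [0,2] + [0,1],
  ∂[0,3,7] = [3,7] − [0,7] + [0,3].
As a 18×6 matrix over Z this has rank 6, with invariant factors (1,1,1,1,1,1).

Computing H_k = (kernel of ∂_k) / (image of ∂_{k+1}):

  H_0: rank C_0 − rank ∂_1 = 10 − 9 = 1, and the invariant factors of ∂_1 are all 1, so H_0 = Z.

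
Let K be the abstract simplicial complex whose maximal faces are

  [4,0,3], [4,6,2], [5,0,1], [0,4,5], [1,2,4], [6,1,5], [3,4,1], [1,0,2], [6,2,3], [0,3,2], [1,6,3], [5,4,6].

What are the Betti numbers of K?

K has 7 vertices, 18 edges, 12 triangles.
rank ∂_0 = 0, rank ∂_1 = 6 ⇒ b_0 = 7 − 0 − 6 = 1; all invariant factors of ∂_1 are 1 so no torsion. So H_0 ≅ Z.
rank ∂_1 = 6, rank ∂_2 = 12 ⇒ b_1 = 18 − 6 − 12 = 0; ∂_2 has invariant factor(s) [2] giving torsion. So H_1 ≅ Z_2.
rank ∂_2 = 12, rank ∂_3 = 0 ⇒ b_2 = 12 − 12 − 0 = 0. So H_2 ≅ 0.

b_0 = 1, b_1 = 0, b_2 = 0.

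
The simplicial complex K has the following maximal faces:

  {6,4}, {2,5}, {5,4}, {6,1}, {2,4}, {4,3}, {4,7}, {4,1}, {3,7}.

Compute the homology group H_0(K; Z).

Order the vertices as 1 < 2 < 3 < 4 < 5 < 6 < 7. Listing each simplex with vertices in this order, K has dimension 1 with simplices:

  0-simplices (7): [1], [2], [3], [4], [5], [6], [7]
  1-simplices (9): [1,4], [1,6], [2,4], [2,5], [3,4], [3,7], [4,5], [4,6], [4,7]

Hence C_0 ≅ Z^7, C_1 ≅ Z^9.

Boundary ∂_1: C_1 → C_0 maps an edge to its endpoints' difference, ∂[p,q] = q − p. For instance
  ∂[1,4] = [4] − [1].
The resulting 7×9 matrix has rank 6, and its Smith normal form has invariant factors (1,1,1,1,1,1).

From H_k ≅ ker(∂_k) / im(∂_{k+1}) we obtain:

  H_0: rank C_0 − rank ∂_1 = 7 − 6 = 1, and the invariant factors of ∂_1 are all 1, so H_0 = Z.

(K is a triangulation of a wedge of 3 circles.)

H_0 ≅ Z.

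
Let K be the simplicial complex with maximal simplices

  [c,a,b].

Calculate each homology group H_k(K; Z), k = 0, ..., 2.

H_0 ≅ Z,  H_1 = 0,  H_2 = 0.

We work with the vertex ordering a < b < c. The simplices of K, each written with vertices in increasing order, are:

  0-simplices (3): a, b, c
  1-simplices (3): ab, ac, bc
  2-simplices (1): abc

so the chain groups are C_0 ≅ Z^3, C_1 ≅ Z^3, C_2 ≅ Z^1.

The boundary map ∂_1: C_1 → C_0 maps an edge to its endpoints' difference, ∂[p,q] = q − p.
The resulting 3×3 matrix has rank 2, and its Smith normal form has invariant factors (1,1).

Boundary ∂_2: C_2 → C_1 acts by ∂[p,q,r] = [q,r] − [p,r] + [p,q]. For instance
  ∂abc = bc − ac + ab.
This gives a 3×1 integer matrix of rank 1; reducing to Smith normal form yields diagonal entries (1).

Computing H_k = (kernel of ∂_k) / (image of ∂_{k+1}):

  H_0: rank C_0 − rank ∂_1 = 3 − 2 = 1, and the invariant factors of ∂_1 are all 1, so H_0 ≅ Z.
  H_1: rank ker ∂_1 − rank ∂_2 = (3 − 2) − 1 = 0, and the invariant factors of ∂_2 are all 1, so H_1 ≅ 0.
  H_2: rank ker ∂_2 − rank ∂_3 = (1 − 1) − 0 = 0, and there is no ∂_3, so H_2 ≅ 0.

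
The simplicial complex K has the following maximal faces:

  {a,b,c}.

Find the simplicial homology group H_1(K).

H_1 ≅ 0.

Take the total order a < b < c on the vertex set. Then K (dimension 2) consists of the simplices:

  0-simplices (3): a, b, c
  1-simplices (3): ab, ac, bc
  2-simplices (1): abc

so the chain groups are C_0 ≅ Z^3, C_1 ≅ Z^3, C_2 ≅ Z^1.

∂_1: C_1 → C_0 is given by ∂[p,q] = [q] − [p]. For instance
  ∂ab = b − a.
As a 3×3 matrix over Z this has rank 2, with invariant factors (1,1).

∂_2: C_2 → C_1 sends each 2-simplex [p,q,r] to [q,r] − [p,r] + [p,q]. For instance
  ∂abc = bc − ac + ab.
The 3×1 boundary matrix has rank 1 and Smith normal form diag(1).

Now H_k = ker ∂_k / im ∂_{k+1}, so:

  H_1: rank ker ∂_1 − rank ∂_2 = (3 − 2) − 1 = 0, and the invariant factors of ∂_2 are all 1, so H_1 ≅ 0.

(K is a triangulation of the 2-simplex.)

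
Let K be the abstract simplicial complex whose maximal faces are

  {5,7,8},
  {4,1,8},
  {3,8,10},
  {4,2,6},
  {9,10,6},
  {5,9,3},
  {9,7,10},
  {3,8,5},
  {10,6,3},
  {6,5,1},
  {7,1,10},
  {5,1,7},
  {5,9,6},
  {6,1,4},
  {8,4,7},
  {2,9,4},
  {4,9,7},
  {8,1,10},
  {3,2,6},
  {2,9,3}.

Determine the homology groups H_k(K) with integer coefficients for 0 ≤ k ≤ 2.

H_0 = Z,  H_1 = Z ⊕ Z/2,  H_2 = 0.

K has 10 vertices, 30 edges, 20 triangles.
rank ∂_0 = 0, rank ∂_1 = 9 ⇒ b_0 = 10 − 0 − 9 = 1; all invariant factors of ∂_1 are 1 so no torsion. So H_0 ≅ Z.
rank ∂_1 = 9, rank ∂_2 = 20 ⇒ b_1 = 30 − 9 − 20 = 1; ∂_2 has invariant factor(s) [2] giving torsion. So H_1 ≅ Z ⊕ Z/2.
rank ∂_2 = 20, rank ∂_3 = 0 ⇒ b_2 = 20 − 20 − 0 = 0. So H_2 ≅ 0.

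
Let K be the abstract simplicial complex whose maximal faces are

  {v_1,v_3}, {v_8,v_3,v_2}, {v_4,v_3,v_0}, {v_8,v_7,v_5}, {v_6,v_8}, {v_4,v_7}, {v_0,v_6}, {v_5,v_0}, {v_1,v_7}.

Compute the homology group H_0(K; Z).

H_0 = Z.

K has 9 vertices, 15 edges, 3 triangles.
rank ∂_0 = 0, rank ∂_1 = 8 ⇒ b_0 = 9 − 0 − 8 = 1; all invariant factors of ∂_1 are 1 so no torsion. So H_0 = Z.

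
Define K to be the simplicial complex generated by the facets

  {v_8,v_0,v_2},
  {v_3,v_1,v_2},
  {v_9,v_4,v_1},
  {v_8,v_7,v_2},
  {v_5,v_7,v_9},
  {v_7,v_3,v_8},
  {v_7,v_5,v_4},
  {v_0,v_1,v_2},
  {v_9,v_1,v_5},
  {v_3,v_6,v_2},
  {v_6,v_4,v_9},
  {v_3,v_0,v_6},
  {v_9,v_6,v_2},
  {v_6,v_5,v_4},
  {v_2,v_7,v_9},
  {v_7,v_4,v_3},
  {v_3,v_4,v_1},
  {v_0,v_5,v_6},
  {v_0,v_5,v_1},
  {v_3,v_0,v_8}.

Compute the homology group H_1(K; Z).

K has 10 vertices, 30 edges, 20 triangles.
rank ∂_1 = 9, rank ∂_2 = 20 ⇒ b_1 = 30 − 9 − 20 = 1; ∂_2 has invariant factor(s) [2] giving torsion. So H_1 = Z ⊕ Z/2Z.

H_1 ≅ Z ⊕ Z/2Z.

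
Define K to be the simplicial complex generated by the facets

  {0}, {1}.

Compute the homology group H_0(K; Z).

We work with the vertex ordering 0 < 1. The simplices of K, each written with vertices in increasing order, are:

  0-simplices (2): [0], [1]

Hence C_0 ≅ Z^2.

Now H_k = ker ∂_k / im ∂_{k+1}, so:

  H_0: rank C_0 − rank ∂_1 = 2 − 0 = 2, and there is no ∂_1, so H_0 = Z^2.

(K is a triangulation of a set of 2 points.)

H_0 = Z^2.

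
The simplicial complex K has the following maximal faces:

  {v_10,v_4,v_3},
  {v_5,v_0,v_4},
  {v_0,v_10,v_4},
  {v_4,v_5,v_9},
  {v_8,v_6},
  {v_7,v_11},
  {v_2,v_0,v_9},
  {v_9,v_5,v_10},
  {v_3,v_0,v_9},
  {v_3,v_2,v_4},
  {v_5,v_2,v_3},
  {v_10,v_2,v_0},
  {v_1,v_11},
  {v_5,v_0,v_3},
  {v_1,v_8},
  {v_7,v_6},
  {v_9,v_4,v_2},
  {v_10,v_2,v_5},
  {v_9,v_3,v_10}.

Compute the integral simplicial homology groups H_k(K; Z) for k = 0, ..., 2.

K has 12 vertices, 26 edges, 14 triangles.
rank ∂_0 = 0, rank ∂_1 = 10 ⇒ b_0 = 12 − 0 − 10 = 2; all invariant factors of ∂_1 are 1 so no torsion. So H_0 = Z^2.
rank ∂_1 = 10, rank ∂_2 = 13 ⇒ b_1 = 26 − 10 − 13 = 3; all invariant factors of ∂_2 are 1 so no torsion. So H_1 = Z^3.
rank ∂_2 = 13, rank ∂_3 = 0 ⇒ b_2 = 14 − 13 − 0 = 1. So H_2 = Z.

H_0 ≅ Z^2,  H_1 ≅ Z^3,  H_2 ≅ Z.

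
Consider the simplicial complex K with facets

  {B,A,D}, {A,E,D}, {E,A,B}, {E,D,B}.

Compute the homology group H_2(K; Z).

H_2 ≅ Z.

We work with the vertex ordering A < B < D < E. The simplices of K, each written with vertices in increasing order, are:

  0-simplices (4): A, B, D, E
  1-simplices (6): AB, AD, AE, BD, BE, DE
  2-simplices (4): ABD, ABE, ADE, BDE

Hence C_0 ≅ Z^4, C_1 ≅ Z^6, C_2 ≅ Z^4.

Boundary ∂_1: C_1 → C_0 is given by ∂[p,q] = [q] − [p].
This gives a 4×6 integer matrix of rank 3; reducing to Smith normal form yields diagonal entries (1,1,1).

Boundary ∂_2: C_2 → C_1 sends each 2-simplex [p,q,r] to [q,r] − [p,r] + [p,q]. For instance
  ∂BDE = DE − BE + BD,
  ∂ABE = BE − AE + AB.
The resulting 6×4 matrix has rank 3, and its Smith normal form has invariant factors (1,1,1).

Now H_k = ker ∂_k / im ∂_{k+1}, so:

  H_2: rank ker ∂_2 − rank ∂_3 = (4 − 3) − 0 = 1, and there is no ∂_3, so H_2 ≅ Z.

(K is a triangulation of the 2-sphere S^2.)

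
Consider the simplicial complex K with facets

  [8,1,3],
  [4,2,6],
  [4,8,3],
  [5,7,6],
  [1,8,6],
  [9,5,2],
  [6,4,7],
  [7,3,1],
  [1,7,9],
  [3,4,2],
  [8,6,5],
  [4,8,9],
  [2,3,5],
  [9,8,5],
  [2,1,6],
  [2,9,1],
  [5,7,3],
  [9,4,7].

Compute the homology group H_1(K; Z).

We work with the vertex ordering 1 < 2 < 3 < 4 < 5 < 6 < 7 < 8 < 9. The simplices of K, each written with vertices in increasing order, are:

  0-simplices (9): [1], [2], [3], [4], [5], [6], [7], [8], [9]
  1-simplices (27): (27 of them)
  2-simplices (18): [1,2,6], [1,2,9], [1,3,7], [1,3,8], [1,6,8], [1,7,9], [2,3,4], [2,3,5], [2,4,6], [2,5,9], [3,4,8], [3,5,7], [4,6,7], [4,7,9], [4,8,9], [5,6,7], [5,6,8], [5,8,9]

Hence C_0 ≅ Z^9, C_1 ≅ Z^27, C_2 ≅ Z^18.

∂_1: C_1 → C_0 is given by ∂[p,q] = [q] − [p].
This gives a 9×27 integer matrix of rank 8; reducing to Smith normal form yields diagonal entries (1,1,1,1,1,1,1,1).

The boundary map ∂_2: C_2 → C_1 sends each 2-simplex [p,q,r] to [q,r] − [p,r] + [p,q]. For instance
  ∂[1,6,8] = [6,8] − [1,8] + [1,6],
  ∂[1,3,8] = [3,8] − [1,8] + [1,3].
This gives a 27×18 integer matrix of rank 17; reducing to Smith normal form yields diagonal entries (1,1,1,1,1,1,1,1,1,1,1,1,1,1,1,1,1).

Reading off H_k = ker ∂_k / im ∂_{k+1}:

  H_1: rank ker ∂_1 − rank ∂_2 = (27 − 8) − 17 = 2, and the invariant factors of ∂_2 are all 1, so H_1 = Z^2.

H_1 ≅ Z^2.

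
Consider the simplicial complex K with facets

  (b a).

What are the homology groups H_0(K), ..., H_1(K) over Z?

H_0 = Z,  H_1 = 0.

We work with the vertex ordering a < b. The simplices of K, each written with vertices in increasing order, are:

  0-simplices (2): a, b
  1-simplices (1): ab

giving chain groups C_0 ≅ Z^2, C_1 ≅ Z^1.

Boundary ∂_1: C_1 → C_0 maps an edge to its endpoints' difference, ∂[p,q] = q − p.
The 2×1 boundary matrix has rank 1 and Smith normal form diag(1).

From H_k ≅ ker(∂_k) / im(∂_{k+1}) we obtain:

  H_0: rank C_0 − rank ∂_1 = 2 − 1 = 1, and the invariant factors of ∂_1 are all 1, so H_0 ≅ Z.
  H_1: rank ker ∂_1 − rank ∂_2 = (1 − 1) − 0 = 0, and there is no ∂_2, so H_1 ≅ 0.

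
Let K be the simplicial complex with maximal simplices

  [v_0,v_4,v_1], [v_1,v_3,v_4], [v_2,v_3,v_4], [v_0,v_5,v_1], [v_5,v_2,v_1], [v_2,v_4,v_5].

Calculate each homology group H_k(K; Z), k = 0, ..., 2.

Fix the vertex order v_0 < v_1 < v_2 < v_3 < v_4 < v_5 and write every simplex with vertices in increasing order. Then dim K = 2 and the simplices of K are:

  0-simplices (6): [v_0], [v_1], [v_2], [v_3], [v_4], [v_5]
  1-simplices (12): [v_0,v_1], [v_0,v_4], [v_0,v_5], [v_1,v_2], [v_1,v_3], [v_1,v_4], [v_1,v_5], [v_2,v_3], [v_2,v_4], [v_2,v_5], [v_3,v_4], [v_4,v_5]
  2-simplices (6): [v_0,v_1,v_4], [v_0,v_1,v_5], [v_1,v_2,v_5], [v_1,v_3,v_4], [v_2,v_3,v_4], [v_2,v_4,v_5]

Hence C_0 ≅ Z^6, C_1 ≅ Z^12, C_2 ≅ Z^6.

∂_1: C_1 → C_0 sends each edge [p,q] (with p < q) to q − p. For instance
  ∂[v_0,v_1] = [v_1] − [v_0].
The resulting 6×12 matrix has rank 5, and its Smith normal form has invariant factors (1,1,1,1,1).

∂_2: C_2 → C_1 maps a triangle to the signed sum of its edges. For instance
  ∂[v_2,v_3,v_4] = [v_3,v_4] − [v_2,v_4] + [v_2,v_3],
  ∂[v_1,v_3,v_4] = [v_3,v_4] − [v_1,v_4] + [v_1,v_3].
This gives a 12×6 integer matrix of rank 6; reducing to Smith normal form yields diagonal entries (1,1,1,1,1,1).

Reading off H_k = ker ∂_k / im ∂_{k+1}:

  H_0: rank C_0 − rank ∂_1 = 6 − 5 = 1, and the invariant factors of ∂_1 are all 1, so H_0 = Z.
  H_1: rank ker ∂_1 − rank ∂_2 = (12 − 5) − 6 = 1, and the invariant factors of ∂_2 are all 1, so H_1 = Z.
  H_2: rank ker ∂_2 − rank ∂_3 = (6 − 6) − 0 = 0, and there is no ∂_3, so H_2 = 0.

As a check, the Euler characteristic is 6 − 12 + 6 = 0, which agrees with 1 − 1 + 0 = 0.
(K is a triangulation of the cylinder S^1 x I.)

H_0 = Z,  H_1 = Z,  H_2 = 0.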